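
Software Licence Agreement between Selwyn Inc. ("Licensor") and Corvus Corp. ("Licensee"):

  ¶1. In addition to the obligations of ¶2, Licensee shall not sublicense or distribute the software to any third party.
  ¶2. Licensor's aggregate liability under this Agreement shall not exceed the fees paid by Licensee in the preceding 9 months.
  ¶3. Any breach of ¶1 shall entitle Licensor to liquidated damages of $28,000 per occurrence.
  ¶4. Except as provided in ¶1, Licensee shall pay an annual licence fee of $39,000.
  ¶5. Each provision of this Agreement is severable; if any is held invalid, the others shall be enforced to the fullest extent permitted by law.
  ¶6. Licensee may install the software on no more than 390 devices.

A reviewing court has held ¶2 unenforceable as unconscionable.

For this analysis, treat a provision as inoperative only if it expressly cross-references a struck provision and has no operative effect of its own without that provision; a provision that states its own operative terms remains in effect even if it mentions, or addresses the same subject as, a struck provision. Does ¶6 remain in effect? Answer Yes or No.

¶2 is struck. Although ¶1 refers to ¶2, its operative terms do not depend on ¶2, so it remains in effect. No other provision's operative terms depend on ¶2. Under the severability clause in ¶5, the remaining provisions continue in force. The provisions still in force are ¶1, ¶3, ¶4, ¶5, and ¶6. ¶6 is among the surviving provisions, so the answer is yes.

Yes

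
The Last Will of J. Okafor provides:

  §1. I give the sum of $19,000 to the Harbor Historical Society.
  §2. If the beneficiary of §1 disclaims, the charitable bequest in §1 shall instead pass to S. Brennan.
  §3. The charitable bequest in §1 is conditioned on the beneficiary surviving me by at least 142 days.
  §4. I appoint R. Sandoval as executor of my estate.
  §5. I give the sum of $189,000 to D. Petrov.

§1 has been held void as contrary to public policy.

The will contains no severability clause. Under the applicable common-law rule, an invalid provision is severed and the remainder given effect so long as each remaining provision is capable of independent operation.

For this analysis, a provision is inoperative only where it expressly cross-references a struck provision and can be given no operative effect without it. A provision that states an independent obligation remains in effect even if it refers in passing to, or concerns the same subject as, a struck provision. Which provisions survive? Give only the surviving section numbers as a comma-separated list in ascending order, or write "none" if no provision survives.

§1 is struck. The only function of §2 is the alternative disposition for §1, so it cannot stand once §1 is removed. §3 operates only by reference to §1, so it falls with §1. With no severability clause, the stated default rule severs what cannot stand and enforces each remaining provision that can operate on its own. §4 and §5 remain in effect.

4, 5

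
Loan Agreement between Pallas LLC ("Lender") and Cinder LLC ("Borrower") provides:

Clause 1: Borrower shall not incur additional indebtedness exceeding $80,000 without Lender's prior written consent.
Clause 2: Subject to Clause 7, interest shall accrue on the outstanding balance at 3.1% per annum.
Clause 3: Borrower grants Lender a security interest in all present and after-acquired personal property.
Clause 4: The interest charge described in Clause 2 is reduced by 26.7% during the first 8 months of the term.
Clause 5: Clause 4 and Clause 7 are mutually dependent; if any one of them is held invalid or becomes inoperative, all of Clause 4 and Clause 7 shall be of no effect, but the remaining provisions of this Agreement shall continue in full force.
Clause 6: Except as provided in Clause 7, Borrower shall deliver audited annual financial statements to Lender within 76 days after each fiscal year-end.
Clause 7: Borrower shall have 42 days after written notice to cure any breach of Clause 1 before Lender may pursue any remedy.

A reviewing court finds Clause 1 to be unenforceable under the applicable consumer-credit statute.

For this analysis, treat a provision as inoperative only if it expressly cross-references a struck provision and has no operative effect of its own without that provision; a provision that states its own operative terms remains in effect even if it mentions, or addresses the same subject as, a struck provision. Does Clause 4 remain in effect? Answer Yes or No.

Clause 1 is struck. Clause 7 merely fixes the cure period for breach of Clause 1; with Clause 1 gone it has nothing to operate on and falls away. Clause 6 mentions Clause 7 but its own obligation stands independently of Clause 7, so Clause 6 is not affected. Although Clause 2 refers to Clause 7, its operative terms do not depend on Clause 7, so it remains in effect. Clause 5 declares Clause 4 and Clause 7 mutually dependent; since one of them has fallen, all of them are of no effect. That brings down Clause 4 as well. The remainder continues in force under Clause 5. Clause 2, Clause 3, Clause 5, and Clause 6 remain in effect. Clause 4 is among the inoperative provisions, so the answer is no.

No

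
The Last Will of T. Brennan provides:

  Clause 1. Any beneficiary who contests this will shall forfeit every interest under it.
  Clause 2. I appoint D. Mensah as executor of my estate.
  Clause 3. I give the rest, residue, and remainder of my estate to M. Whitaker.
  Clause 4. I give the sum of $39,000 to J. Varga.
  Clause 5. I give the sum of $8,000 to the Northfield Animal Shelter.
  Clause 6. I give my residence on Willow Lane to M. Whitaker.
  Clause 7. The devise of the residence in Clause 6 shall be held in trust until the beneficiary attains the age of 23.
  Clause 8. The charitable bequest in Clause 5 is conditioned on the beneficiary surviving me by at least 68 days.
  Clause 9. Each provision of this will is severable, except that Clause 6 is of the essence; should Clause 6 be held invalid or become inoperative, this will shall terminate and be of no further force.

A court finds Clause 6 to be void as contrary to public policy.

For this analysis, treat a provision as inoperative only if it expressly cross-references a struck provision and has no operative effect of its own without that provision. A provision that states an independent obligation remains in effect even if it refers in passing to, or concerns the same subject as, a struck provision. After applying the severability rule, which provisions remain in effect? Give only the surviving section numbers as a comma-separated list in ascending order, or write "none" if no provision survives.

Clause 6 is struck. The only function of Clause 7 is the trust for Clause 6, so it cannot stand once Clause 6 is removed. Clause 9 makes Clause 6 an essential term, and Clause 6 is the provision held invalid; under Clause 9, the entire will is therefore void. No provision of the will survives.

none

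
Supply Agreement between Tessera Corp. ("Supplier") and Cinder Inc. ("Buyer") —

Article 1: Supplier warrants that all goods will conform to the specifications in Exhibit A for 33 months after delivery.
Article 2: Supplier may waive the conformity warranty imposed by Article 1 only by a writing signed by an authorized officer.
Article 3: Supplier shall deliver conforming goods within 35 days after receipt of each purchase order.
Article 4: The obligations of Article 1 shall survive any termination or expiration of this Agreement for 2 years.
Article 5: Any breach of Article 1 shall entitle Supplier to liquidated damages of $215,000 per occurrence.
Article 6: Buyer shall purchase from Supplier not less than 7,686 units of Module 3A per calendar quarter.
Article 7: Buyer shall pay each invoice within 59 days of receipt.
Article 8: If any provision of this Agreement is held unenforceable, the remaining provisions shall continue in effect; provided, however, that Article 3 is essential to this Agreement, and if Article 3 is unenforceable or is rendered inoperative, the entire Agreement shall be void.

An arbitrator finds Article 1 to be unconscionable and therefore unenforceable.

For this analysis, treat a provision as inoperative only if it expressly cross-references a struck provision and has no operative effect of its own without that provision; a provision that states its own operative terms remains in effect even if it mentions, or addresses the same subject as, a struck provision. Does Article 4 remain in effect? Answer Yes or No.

No

Article 1 is struck. Article 2 has no operative effect of its own apart from Article 1 and is therefore inoperative. Article 4 operates only by reference to Article 1, so it falls with Article 1. Article 5 operates only by reference to Article 1, so it falls with Article 1. Article 8 makes Article 3 an essential term, but Article 3 is unaffected, so the severability proviso in Article 8 preserves the remaining provisions. Article 3, Article 6, Article 7, and Article 8 remain in effect. Article 4 is among the inoperative provisions, so the answer is no.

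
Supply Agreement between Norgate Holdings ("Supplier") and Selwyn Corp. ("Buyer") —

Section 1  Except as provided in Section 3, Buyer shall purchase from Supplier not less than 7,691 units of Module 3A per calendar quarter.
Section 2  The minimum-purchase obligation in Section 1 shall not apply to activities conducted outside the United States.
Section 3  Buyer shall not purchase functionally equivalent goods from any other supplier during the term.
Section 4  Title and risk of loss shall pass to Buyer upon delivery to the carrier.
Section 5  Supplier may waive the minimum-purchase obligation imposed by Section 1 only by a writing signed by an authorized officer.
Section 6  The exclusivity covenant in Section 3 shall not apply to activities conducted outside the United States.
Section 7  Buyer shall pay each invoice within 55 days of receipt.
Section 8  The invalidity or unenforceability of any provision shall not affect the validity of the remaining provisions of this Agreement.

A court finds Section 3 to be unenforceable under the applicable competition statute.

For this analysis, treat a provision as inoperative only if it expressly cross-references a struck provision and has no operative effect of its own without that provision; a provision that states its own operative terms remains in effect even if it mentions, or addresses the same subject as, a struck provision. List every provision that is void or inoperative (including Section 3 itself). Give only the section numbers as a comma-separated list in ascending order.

Section 3 is struck. The whole of Section 6 is the carve-out from the exclusivity covenant, defined by reference to Section 3, so Section 6 cannot stand once Section 3 is removed. Section 1 mentions Section 3 but its own obligation stands independently of Section 3, so Section 1 is not affected. Section 8 is a severability clause and preserves every provision that can still be given independent effect. That leaves Section 1, Section 2, Section 4, Section 5, Section 7, and Section 8 in effect.

3, 6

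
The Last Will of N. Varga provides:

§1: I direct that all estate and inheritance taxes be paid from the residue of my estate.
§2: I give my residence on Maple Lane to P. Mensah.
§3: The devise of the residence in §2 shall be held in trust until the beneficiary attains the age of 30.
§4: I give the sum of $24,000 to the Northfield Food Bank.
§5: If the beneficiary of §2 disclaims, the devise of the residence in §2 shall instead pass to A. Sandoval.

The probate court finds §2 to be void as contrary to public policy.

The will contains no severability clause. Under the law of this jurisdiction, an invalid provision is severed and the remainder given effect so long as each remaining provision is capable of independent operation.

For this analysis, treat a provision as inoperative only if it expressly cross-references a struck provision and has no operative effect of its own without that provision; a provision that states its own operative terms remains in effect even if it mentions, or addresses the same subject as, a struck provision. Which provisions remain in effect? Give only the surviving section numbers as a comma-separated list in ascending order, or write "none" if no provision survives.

§2 is struck. §3 operates only by reference to §2, so it falls with §2. §5 merely fixes the alternative disposition for §2; with §2 gone it has nothing to operate on and falls away. With no severability clause, the stated default rule severs what cannot stand and enforces each remaining provision that can operate on its own. The provisions still in force are §1 and §4.

1, 4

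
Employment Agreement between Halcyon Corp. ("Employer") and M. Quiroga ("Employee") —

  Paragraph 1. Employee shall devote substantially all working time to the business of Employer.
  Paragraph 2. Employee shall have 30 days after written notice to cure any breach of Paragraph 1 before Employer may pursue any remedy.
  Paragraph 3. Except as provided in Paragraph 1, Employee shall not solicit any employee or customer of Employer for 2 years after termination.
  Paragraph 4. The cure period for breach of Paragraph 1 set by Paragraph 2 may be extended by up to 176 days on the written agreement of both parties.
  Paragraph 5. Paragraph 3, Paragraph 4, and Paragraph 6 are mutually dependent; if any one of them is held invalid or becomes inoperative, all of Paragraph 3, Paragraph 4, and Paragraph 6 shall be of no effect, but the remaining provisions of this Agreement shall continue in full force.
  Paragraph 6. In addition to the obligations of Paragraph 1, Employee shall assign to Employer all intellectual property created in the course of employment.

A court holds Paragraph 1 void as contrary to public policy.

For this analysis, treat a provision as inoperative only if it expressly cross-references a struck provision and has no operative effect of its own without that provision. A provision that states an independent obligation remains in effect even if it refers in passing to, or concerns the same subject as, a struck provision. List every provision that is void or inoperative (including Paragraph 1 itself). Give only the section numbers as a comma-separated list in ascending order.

Paragraph 1 is struck. The only function of Paragraph 2 is the cure period for breach of Paragraph 1, so it cannot stand once Paragraph 1 is removed. Paragraph 4 operates only by reference to Paragraph 2, so it falls with Paragraph 2. Paragraph 5 declares Paragraph 3, Paragraph 4, and Paragraph 6 mutually dependent; since one of them has fallen, all of them are of no effect. That brings down Paragraph 3 and Paragraph 6 as well. The remainder continues in force under Paragraph 5. Only Paragraph 5 remains in effect.

1, 2, 3, 4, 6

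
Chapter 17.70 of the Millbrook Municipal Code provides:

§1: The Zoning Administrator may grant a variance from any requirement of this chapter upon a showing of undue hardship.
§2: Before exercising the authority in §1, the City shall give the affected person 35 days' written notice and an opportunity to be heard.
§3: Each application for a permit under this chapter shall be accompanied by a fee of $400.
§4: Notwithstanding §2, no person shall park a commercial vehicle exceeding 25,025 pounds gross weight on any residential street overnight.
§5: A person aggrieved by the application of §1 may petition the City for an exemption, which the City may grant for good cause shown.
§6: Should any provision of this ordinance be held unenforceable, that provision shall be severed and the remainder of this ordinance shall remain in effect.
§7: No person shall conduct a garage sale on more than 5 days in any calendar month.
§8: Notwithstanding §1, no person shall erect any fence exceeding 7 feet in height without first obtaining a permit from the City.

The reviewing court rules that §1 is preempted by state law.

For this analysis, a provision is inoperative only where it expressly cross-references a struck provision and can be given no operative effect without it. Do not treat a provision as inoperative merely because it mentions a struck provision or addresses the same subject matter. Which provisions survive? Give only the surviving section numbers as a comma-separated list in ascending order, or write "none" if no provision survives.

§1 is struck. §2 operates only by reference to §1, so it falls with §1. The only function of §5 is the exemption procedure for §1, so it cannot stand once §1 is removed. §4 mentions §2 but its own obligation stands independently of §2, so §4 is not affected. Although §8 refers to §1, its operative terms do not depend on §1, so it remains in effect. Under the severability clause in §6, the remaining provisions continue in force. That leaves §3, §4, §6, §7, and §8 in effect.

3, 4, 6, 7, 8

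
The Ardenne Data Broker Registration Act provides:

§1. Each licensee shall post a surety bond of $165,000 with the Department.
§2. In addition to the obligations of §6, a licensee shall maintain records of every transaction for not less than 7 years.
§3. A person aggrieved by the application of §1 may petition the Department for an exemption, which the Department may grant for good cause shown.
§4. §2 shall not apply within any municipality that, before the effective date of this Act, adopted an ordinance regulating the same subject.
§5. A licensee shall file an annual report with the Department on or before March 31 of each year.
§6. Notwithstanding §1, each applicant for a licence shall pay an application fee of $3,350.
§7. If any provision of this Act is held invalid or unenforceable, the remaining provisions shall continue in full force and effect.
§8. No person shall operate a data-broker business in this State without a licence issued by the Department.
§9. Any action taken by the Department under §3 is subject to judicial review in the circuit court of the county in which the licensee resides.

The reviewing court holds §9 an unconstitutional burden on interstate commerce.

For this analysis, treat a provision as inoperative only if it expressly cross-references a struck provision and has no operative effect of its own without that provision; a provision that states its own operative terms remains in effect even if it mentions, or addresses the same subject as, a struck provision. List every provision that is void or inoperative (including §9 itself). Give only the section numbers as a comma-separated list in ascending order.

9

§9 is struck. No other provision's operative terms depend on §9. Under the severability clause in §7, the remaining provisions continue in force. §1, §2, §3, §4, §5, §6, §7, and §8 remain in effect.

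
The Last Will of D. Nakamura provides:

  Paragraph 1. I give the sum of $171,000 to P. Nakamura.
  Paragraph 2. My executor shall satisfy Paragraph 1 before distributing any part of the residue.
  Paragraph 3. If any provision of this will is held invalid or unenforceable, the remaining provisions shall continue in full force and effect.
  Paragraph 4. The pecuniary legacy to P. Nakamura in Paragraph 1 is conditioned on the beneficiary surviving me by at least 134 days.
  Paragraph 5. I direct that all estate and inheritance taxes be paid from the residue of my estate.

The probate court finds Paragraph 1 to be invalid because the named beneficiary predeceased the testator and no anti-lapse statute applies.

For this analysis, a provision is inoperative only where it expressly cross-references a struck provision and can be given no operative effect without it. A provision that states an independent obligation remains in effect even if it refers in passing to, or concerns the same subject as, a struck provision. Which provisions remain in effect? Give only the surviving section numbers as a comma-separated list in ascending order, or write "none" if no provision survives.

3, 5

Paragraph 1 is struck. Paragraph 2 has no operative effect of its own apart from Paragraph 1 and is therefore inoperative. Paragraph 4 has no operative effect of its own apart from Paragraph 1 and is therefore inoperative. Paragraph 3 is a severability clause and preserves every provision that can still be given independent effect. That leaves Paragraph 3 and Paragraph 5 in effect.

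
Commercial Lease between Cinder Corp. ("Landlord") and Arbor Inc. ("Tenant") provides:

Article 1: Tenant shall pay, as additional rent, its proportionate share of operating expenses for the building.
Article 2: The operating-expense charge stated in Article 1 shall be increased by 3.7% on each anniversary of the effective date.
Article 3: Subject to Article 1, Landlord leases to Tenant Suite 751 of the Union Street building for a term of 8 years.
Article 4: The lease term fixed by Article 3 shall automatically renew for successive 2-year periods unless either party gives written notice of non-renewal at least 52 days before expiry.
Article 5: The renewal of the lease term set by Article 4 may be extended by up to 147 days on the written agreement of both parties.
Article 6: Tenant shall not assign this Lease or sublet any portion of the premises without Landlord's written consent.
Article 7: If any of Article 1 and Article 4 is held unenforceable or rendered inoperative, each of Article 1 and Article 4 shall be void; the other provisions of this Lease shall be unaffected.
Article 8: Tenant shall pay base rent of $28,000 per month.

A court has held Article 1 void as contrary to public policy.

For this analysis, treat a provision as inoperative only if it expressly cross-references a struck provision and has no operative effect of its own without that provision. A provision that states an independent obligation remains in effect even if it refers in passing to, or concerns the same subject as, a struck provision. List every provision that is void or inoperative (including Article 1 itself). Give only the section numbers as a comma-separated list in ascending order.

1, 2, 4, 5

Article 1 is struck. Article 2 does nothing except set the escalation of the operating-expense charge by reference to Article 1; with Article 1 gone it has no independent effect and is inoperative. Although Article 3 refers to Article 1, its operative terms do not depend on Article 1, so it remains in effect. Article 7 declares Article 1 and Article 4 mutually dependent; since one of them has fallen, all of them are of no effect. That brings down Article 4 as well. Article 5 in turn depends solely on a provision now struck and likewise falls. The remainder continues in force under Article 7. The provisions still in force are Article 3, Article 6, Article 7, and Article 8.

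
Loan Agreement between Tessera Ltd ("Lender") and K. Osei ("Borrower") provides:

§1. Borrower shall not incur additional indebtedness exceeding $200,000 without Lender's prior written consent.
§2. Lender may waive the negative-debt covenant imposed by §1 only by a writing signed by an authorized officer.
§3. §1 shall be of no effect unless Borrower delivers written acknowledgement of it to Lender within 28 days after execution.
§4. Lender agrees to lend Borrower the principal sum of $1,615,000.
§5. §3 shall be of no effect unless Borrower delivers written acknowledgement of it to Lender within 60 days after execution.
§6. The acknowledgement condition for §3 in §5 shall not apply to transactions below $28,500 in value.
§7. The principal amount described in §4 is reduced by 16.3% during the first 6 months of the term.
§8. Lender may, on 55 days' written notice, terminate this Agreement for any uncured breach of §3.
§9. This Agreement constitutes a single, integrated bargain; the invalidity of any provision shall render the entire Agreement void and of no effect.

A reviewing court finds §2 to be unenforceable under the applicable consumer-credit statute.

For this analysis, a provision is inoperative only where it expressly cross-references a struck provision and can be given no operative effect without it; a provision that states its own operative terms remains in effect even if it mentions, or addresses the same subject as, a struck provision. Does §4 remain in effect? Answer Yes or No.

§2 is struck. No other provision's operative terms depend on §2. §9 provides that the Agreement is not severable, so the invalidity of any one provision voids the entire Agreement. No provision of the Agreement survives. §4 is among the inoperative provisions, so the answer is no.

No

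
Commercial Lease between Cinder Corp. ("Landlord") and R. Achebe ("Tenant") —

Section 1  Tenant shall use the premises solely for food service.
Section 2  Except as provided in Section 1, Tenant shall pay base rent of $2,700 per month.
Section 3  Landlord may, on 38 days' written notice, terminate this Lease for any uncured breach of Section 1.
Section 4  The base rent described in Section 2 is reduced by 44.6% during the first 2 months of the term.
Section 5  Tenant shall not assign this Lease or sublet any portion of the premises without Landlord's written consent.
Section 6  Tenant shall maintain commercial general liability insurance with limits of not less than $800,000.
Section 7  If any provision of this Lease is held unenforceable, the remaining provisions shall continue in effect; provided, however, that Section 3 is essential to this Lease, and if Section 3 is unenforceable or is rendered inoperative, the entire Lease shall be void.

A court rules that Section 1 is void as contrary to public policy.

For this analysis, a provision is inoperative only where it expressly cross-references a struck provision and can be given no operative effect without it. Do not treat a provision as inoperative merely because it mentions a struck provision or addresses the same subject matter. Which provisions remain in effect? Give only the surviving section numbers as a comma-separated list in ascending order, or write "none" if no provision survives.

none

Section 1 is struck. The only function of Section 3 is the termination right for breach of Section 1, so it cannot stand once Section 1 is removed. Section 7 makes Section 3 an essential term, and Section 3 has been rendered inoperative by the cascade; under Section 7, the entire Lease is therefore void. No provision of the Lease survives.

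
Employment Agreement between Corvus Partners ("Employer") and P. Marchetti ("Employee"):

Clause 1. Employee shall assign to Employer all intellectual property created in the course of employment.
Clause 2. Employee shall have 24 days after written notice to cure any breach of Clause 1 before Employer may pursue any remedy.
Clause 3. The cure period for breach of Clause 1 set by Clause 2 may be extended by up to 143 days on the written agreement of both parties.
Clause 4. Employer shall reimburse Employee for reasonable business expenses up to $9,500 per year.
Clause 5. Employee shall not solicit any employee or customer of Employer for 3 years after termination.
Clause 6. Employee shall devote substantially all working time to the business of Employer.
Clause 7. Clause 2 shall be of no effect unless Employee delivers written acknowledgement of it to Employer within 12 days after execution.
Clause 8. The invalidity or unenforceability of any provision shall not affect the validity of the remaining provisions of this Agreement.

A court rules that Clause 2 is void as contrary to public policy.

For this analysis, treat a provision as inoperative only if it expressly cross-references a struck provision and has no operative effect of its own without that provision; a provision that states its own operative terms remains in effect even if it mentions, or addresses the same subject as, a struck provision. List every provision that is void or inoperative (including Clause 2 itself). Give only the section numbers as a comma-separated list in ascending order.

2, 3, 7

Clause 2 is struck. Clause 3 has no operative effect of its own apart from Clause 2 and is therefore inoperative. Clause 7 has no operative effect of its own apart from Clause 2 and is therefore inoperative. Clause 8 is a severability clause and preserves every provision that can still be given independent effect. That leaves Clause 1, Clause 4, Clause 5, Clause 6, and Clause 8 in effect.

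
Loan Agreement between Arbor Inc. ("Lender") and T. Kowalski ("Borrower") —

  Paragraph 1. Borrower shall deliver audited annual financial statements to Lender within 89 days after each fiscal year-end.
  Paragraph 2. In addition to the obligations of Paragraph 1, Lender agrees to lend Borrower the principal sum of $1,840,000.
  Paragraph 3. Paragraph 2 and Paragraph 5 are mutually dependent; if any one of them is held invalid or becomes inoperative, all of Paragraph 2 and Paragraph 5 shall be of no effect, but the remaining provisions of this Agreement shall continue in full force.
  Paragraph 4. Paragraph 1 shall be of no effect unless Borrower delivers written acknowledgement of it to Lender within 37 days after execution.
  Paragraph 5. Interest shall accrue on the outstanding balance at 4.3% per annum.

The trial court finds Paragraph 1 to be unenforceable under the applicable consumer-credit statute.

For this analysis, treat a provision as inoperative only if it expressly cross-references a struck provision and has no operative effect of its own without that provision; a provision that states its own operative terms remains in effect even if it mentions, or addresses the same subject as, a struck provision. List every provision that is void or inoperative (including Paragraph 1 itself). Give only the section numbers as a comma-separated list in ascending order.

1, 4

Paragraph 1 is struck. Paragraph 4 operates only by reference to Paragraph 1, so it falls with Paragraph 1. Paragraph 2 mentions Paragraph 1 but its own obligation stands independently of Paragraph 1, so Paragraph 2 is not affected. Paragraph 3 ties Paragraph 2 and Paragraph 5 together, but none of those is affected here; the remaining provisions continue in force under Paragraph 3. The provisions still in force are Paragraph 2, Paragraph 3, and Paragraph 5.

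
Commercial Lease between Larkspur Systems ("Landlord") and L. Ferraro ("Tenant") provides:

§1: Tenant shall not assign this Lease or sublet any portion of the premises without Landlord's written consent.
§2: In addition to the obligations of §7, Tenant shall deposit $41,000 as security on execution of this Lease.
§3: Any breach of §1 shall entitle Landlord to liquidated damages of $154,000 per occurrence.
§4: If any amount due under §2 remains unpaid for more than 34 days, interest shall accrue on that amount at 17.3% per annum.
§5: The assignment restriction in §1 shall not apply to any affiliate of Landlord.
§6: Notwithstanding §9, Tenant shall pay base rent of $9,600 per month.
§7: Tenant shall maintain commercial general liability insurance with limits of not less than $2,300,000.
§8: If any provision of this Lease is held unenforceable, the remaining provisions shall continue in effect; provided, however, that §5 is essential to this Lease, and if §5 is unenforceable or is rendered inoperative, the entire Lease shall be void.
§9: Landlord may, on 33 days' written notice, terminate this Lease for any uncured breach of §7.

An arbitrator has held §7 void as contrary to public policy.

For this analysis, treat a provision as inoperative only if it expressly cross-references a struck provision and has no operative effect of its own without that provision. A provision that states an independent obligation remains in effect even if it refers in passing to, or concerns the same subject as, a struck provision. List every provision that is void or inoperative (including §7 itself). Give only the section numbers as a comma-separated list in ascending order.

§7 is struck. The only function of §9 is the termination right for breach of §7, so it cannot stand once §7 is removed. Although §6 refers to §9, its operative terms do not depend on §9, so it remains in effect. Although §2 refers to §7, its operative terms do not depend on §7, so it remains in effect. §8 makes §5 an essential term, but §5 is unaffected, so the severability proviso in §8 preserves the remaining provisions. That leaves §1, §2, §3, §4, §5, §6, and §8 in effect.

7, 9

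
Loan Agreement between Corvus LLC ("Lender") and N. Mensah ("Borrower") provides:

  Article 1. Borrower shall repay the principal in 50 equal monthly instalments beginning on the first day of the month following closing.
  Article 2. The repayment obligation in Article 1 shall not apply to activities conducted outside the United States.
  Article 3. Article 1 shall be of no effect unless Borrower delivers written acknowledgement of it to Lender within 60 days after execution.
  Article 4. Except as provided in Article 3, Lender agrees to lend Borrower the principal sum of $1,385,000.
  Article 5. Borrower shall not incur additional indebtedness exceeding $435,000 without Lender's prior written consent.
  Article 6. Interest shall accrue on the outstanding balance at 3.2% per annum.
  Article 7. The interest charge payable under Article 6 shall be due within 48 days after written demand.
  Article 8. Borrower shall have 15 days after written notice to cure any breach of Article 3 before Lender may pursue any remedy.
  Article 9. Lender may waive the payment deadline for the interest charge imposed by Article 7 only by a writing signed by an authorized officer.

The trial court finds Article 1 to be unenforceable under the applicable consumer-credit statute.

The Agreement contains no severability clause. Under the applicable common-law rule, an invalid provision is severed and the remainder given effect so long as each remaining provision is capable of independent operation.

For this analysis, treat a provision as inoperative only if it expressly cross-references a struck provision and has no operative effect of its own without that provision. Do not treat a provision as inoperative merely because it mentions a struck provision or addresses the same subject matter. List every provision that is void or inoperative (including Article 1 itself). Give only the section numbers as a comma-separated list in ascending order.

Article 1 is struck. Article 2 operates only by reference to Article 1, so it falls with Article 1. Article 3 operates only by reference to Article 1, so it falls with Article 1. Article 8 operates only by reference to Article 3, so it falls with Article 3. Article 4 mentions Article 3 but its own obligation stands independently of Article 3, so Article 4 is not affected. With no severability clause, the stated default rule severs what cannot stand and enforces each remaining provision that can operate on its own. Article 4, Article 5, Article 6, Article 7, and Article 9 remain in effect.

1, 2, 3, 8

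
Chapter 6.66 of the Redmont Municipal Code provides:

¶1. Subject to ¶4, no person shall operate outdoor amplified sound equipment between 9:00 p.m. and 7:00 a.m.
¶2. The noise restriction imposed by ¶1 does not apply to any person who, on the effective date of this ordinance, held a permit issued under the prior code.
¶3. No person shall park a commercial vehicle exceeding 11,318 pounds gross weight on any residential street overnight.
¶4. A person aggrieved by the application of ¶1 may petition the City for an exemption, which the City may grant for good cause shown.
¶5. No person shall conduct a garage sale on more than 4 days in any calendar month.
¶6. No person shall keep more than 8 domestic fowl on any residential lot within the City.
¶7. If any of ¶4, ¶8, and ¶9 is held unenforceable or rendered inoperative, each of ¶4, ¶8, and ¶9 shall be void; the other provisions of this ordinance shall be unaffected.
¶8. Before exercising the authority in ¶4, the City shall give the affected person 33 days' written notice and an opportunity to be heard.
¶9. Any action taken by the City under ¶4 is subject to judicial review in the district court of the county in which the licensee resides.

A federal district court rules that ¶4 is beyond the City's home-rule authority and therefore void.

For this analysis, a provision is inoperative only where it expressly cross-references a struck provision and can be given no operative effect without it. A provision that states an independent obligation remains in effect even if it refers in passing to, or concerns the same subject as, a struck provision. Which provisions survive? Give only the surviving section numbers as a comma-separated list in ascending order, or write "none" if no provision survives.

1, 2, 3, 5, 6, 7

¶4 is struck. ¶8 has no operative effect of its own apart from ¶4 and is therefore inoperative. The only function of ¶9 is the judicial-review right for ¶4, so it cannot stand once ¶4 is removed. ¶1 mentions ¶4 but its own obligation stands independently of ¶4, so ¶1 is not affected. ¶7 declares ¶4, ¶8, and ¶9 mutually dependent; since one of them has fallen, all of them are of no effect. The remainder continues in force under ¶7. The provisions still in force are ¶1, ¶2, ¶3, ¶5, ¶6, and ¶7.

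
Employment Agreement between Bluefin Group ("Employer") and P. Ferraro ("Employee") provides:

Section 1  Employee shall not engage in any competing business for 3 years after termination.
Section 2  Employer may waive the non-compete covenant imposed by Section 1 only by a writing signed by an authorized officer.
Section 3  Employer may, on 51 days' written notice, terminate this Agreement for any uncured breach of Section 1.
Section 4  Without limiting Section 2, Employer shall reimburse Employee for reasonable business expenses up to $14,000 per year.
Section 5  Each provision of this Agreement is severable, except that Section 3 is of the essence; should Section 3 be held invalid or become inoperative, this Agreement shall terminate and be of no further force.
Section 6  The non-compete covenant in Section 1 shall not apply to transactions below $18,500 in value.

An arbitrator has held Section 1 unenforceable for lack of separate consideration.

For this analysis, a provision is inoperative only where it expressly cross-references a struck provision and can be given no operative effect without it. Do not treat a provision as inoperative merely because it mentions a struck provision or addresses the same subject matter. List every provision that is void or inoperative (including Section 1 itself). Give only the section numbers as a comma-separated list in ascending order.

Section 1 is struck. Section 2 operates only by reference to Section 1, so it falls with Section 1. Section 3 merely fixes the termination right for breach of Section 1; with Section 1 gone it has nothing to operate on and falls away. Section 6 does nothing except set the carve-out from the non-compete covenant by reference to Section 1; with Section 1 gone it has no independent effect and is inoperative. Section 5 makes Section 3 an essential term, and Section 3 has been rendered inoperative by the cascade; under Section 5, the entire Agreement is therefore void. No provision of the Agreement survives.

1, 2, 3, 4, 5, 6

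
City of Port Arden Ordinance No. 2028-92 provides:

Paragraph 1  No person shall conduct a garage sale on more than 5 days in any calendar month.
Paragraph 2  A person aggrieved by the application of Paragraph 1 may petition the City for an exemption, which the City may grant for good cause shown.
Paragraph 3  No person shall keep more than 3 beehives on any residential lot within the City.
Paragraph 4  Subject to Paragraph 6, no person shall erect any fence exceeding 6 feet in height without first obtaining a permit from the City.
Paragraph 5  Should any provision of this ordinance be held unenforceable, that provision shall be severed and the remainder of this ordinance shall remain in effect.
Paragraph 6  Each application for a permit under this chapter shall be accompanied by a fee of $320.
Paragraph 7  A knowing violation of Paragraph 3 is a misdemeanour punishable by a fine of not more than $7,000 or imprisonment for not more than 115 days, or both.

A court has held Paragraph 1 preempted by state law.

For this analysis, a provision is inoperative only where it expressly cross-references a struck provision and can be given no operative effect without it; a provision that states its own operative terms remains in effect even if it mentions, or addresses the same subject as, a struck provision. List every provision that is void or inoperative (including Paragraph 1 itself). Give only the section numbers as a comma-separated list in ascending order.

1, 2

Paragraph 1 is struck. Paragraph 2 has no operative effect of its own apart from Paragraph 1 and is therefore inoperative. Paragraph 5 is a severability clause and preserves every provision that can still be given independent effect. That leaves Paragraph 3, Paragraph 4, Paragraph 5, Paragraph 6, and Paragraph 7 in effect.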